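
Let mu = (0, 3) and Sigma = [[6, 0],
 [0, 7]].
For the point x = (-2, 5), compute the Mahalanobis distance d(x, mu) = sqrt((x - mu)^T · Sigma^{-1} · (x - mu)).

Step 1 — centre the observation: (x - mu) = (-2, 2).

Step 2 — invert Sigma. det(Sigma) = 6·7 - (0)² = 42.
  Sigma^{-1} = (1/det) · [[d, -b], [-b, a]] = [[0.1667, 0],
 [0, 0.1429]].

Step 3 — form the quadratic (x - mu)^T · Sigma^{-1} · (x - mu):
  Sigma^{-1} · (x - mu) = (-0.3333, 0.2857).
  (x - mu)^T · [Sigma^{-1} · (x - mu)] = (-2)·(-0.3333) + (2)·(0.2857) = 1.2381.

Step 4 — take square root: d = √(1.2381) ≈ 1.1127.

d(x, mu) = √(1.2381) ≈ 1.1127


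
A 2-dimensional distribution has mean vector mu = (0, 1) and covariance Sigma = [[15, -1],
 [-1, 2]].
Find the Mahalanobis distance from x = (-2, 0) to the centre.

Step 1 — centre the observation: (x - mu) = (-2, -1).

Step 2 — invert Sigma. det(Sigma) = 15·2 - (-1)² = 29.
  Sigma^{-1} = (1/det) · [[d, -b], [-b, a]] = [[0.069, 0.0345],
 [0.0345, 0.5172]].

Step 3 — form the quadratic (x - mu)^T · Sigma^{-1} · (x - mu):
  Sigma^{-1} · (x - mu) = (-0.1724, -0.5862).
  (x - mu)^T · [Sigma^{-1} · (x - mu)] = (-2)·(-0.1724) + (-1)·(-0.5862) = 0.931.

Step 4 — take square root: d = √(0.931) ≈ 0.9649.

d(x, mu) = √(0.931) ≈ 0.9649


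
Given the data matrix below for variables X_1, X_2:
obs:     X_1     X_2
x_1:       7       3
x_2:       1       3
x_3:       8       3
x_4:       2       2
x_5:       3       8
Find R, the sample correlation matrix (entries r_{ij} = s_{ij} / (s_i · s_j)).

Step 1 — column means:
  mean(X_1) = (7 + 1 + 8 + 2 + 3) / 5 = 21/5 = 4.2
  mean(X_2) = (3 + 3 + 3 + 2 + 8) / 5 = 19/5 = 3.8

Step 2 — sample variances and covariances s[i,j] = (1/(n-1)) · Σ_k (x_{k,i} - mean_i) · (x_{k,j} - mean_j), with n-1 = 4:
  s[X_1,X_1] = ((2.8)·(2.8) + (-3.2)·(-3.2) + (3.8)·(3.8) + (-2.2)·(-2.2) + (-1.2)·(-1.2)) / 4 = 38.8/4 = 9.7
  s[X_1,X_2] = ((2.8)·(-0.8) + (-3.2)·(-0.8) + (3.8)·(-0.8) + (-2.2)·(-1.8) + (-1.2)·(4.2)) / 4 = -3.8/4 = -0.95
  s[X_2,X_2] = ((-0.8)·(-0.8) + (-0.8)·(-0.8) + (-0.8)·(-0.8) + (-1.8)·(-1.8) + (4.2)·(4.2)) / 4 = 22.8/4 = 5.7
  Sample standard deviations s_i = √(s[i,i]):
  s(X_1) = √(9.7) = 3.1145
  s(X_2) = √(5.7) = 2.3875

Step 3 — r_{ij} = s_{ij} / (s_i · s_j):
  r[X_1,X_1] = 1 (diagonal).
  r[X_1,X_2] = -0.95 / (3.1145 · 2.3875) = -0.95 / 7.4357 = -0.1278
  r[X_2,X_2] = 1 (diagonal).

R is symmetric with unit diagonal. Assembling:

R = [[1, -0.1278],
 [-0.1278, 1]]


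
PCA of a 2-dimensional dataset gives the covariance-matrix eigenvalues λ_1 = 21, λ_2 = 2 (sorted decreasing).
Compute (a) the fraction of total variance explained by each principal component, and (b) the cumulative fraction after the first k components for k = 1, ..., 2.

Step 1 — total variance = trace(Sigma) = Σ λ_i = 21 + 2 = 23.

Step 2 — fraction explained by component i = λ_i / Σ λ:
  PC1: 21/23 = 0.913
  PC2: 2/23 = 0.087

Step 3 — cumulative fraction after k components = (λ_1 + ... + λ_k) / Σ λ:
  k = 1: 21/23 = 0.913
  k = 2: (21 + 2)/23 = 23/23 = 1

Summary (fraction, with percent):

explained: PC1 0.913 (91.3%), PC2 0.087 (8.7%);  cumulative: 0.913, 1


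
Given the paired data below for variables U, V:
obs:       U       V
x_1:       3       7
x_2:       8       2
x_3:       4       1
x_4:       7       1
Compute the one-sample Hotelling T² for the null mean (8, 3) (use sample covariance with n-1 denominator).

Step 1 — sample mean vector:
  mean(U) = (3 + 8 + 4 + 7) / 4 = 22/4 = 5.5
  mean(V) = (7 + 2 + 1 + 1) / 4 = 11/4 = 2.75
  x̄ = (5.5, 2.75),  deviation x̄ - mu_0 = (5.5, 2.75) - (8, 3) = (-2.5, -0.25).

Step 2 — sample covariance matrix, S[i,j] = (1/(n-1)) · Σ_k (x_{k,i} - mean_i) · (x_{k,j} - mean_j), divisor n-1 = 3:
  S[U,U] = ((-2.5)·(-2.5) + (2.5)·(2.5) + (-1.5)·(-1.5) + (1.5)·(1.5)) / 3 = 17/3 = 5.6667
  S[U,V] = ((-2.5)·(4.25) + (2.5)·(-0.75) + (-1.5)·(-1.75) + (1.5)·(-1.75)) / 3 = -12.5/3 = -4.1667
  S[V,V] = ((4.25)·(4.25) + (-0.75)·(-0.75) + (-1.75)·(-1.75) + (-1.75)·(-1.75)) / 3 = 24.75/3 = 8.25
  S = [[5.6667, -4.1667],
 [-4.1667, 8.25]].

Step 3 — invert S. det(S) = 5.6667·8.25 - (-4.1667)² = 29.3889.
  S^{-1} = (1/det) · [[d, -b], [-b, a]] = [[0.2807, 0.1418],
 [0.1418, 0.1928]].

Step 4 — quadratic form (x̄ - mu_0)^T · S^{-1} · (x̄ - mu_0):
  S^{-1} · (x̄ - mu_0) = (-0.7372, -0.4026),
  (x̄ - mu_0)^T · [...] = (-2.5)·(-0.7372) + (-0.25)·(-0.4026) = 1.9438.

Step 5 — scale by n: T² = 4 · 1.9438 = 7.775.

T² ≈ 7.775


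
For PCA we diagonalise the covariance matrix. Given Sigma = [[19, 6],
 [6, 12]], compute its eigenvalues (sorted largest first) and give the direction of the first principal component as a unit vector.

Step 1 — characteristic polynomial of 2×2 Sigma:
  det(Sigma - λI) = λ² - trace · λ + det = 0.
  trace = 19 + 12 = 31, det = 19·12 - (6)² = 192.
Step 2 — discriminant:
  Δ = trace² - 4·det = 961 - 768 = 193.
Step 3 — eigenvalues:
  λ = (trace ± √Δ)/2 = (31 ± 13.8924)/2,
  λ_1 = 22.4462,  λ_2 = 8.5538.

Step 4 — unit eigenvector for λ_1: solve (Sigma - λ_1 I)v = 0. First row:
  (19 - 22.4462)·v_x + (6)·v_y = 0, i.e. (-3.4462)·v_x + (6)·v_y = 0,
  so v ∝ (b, λ_1 - a) = (6, 3.4462) = u.
  ||u|| = √((6)² + (3.4462)²) = √(47.8764) ≈ 6.9193,
  v_1 = u/||u|| ≈ (0.8671, 0.4981) (||v_1|| = 1).

λ_1 = 22.4462,  λ_2 = 8.5538;  v_1 ≈ (0.8671, 0.4981)


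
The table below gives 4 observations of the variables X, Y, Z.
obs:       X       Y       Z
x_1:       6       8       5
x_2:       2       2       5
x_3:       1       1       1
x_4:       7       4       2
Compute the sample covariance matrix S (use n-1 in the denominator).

Step 1 — column means:
  mean(X) = (6 + 2 + 1 + 7) / 4 = 16/4 = 4
  mean(Y) = (8 + 2 + 1 + 4) / 4 = 15/4 = 3.75
  mean(Z) = (5 + 5 + 1 + 2) / 4 = 13/4 = 3.25

Step 2 — sample covariance S[i,j] = (1/(n-1)) · Σ_k (x_{k,i} - mean_i) · (x_{k,j} - mean_j), with n-1 = 3.
  S[X,X] = ((2)·(2) + (-2)·(-2) + (-3)·(-3) + (3)·(3)) / 3 = 26/3 = 8.6667
  S[X,Y] = ((2)·(4.25) + (-2)·(-1.75) + (-3)·(-2.75) + (3)·(0.25)) / 3 = 21/3 = 7
  S[X,Z] = ((2)·(1.75) + (-2)·(1.75) + (-3)·(-2.25) + (3)·(-1.25)) / 3 = 3/3 = 1
  S[Y,Y] = ((4.25)·(4.25) + (-1.75)·(-1.75) + (-2.75)·(-2.75) + (0.25)·(0.25)) / 3 = 28.75/3 = 9.5833
  S[Y,Z] = ((4.25)·(1.75) + (-1.75)·(1.75) + (-2.75)·(-2.25) + (0.25)·(-1.25)) / 3 = 10.25/3 = 3.4167
  S[Z,Z] = ((1.75)·(1.75) + (1.75)·(1.75) + (-2.25)·(-2.25) + (-1.25)·(-1.25)) / 3 = 12.75/3 = 4.25

S is symmetric (S[j,i] = S[i,j]). Assembling:

S = [[8.6667, 7, 1],
 [7, 9.5833, 3.4167],
 [1, 3.4167, 4.25]]


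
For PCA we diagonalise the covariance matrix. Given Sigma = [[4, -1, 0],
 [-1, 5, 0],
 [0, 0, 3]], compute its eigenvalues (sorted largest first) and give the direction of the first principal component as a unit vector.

Step 1 — characteristic polynomial p(λ) = det(λI - Sigma) = λ³ - tr·λ² + c_1·λ - det, where tr = trace, c_1 = sum of the principal 2×2 minors, det = det(Sigma):
  tr = 4 + 5 + 3 = 12,
  c_1 = (4·5 - (-1)²) + (4·3 - (0)²) + (5·3 - (0)²) = 19 + 12 + 15 = 46,
  det = 4·(5·3 - (0)²) - (-1)·((-1)·3 - (0)·(0)) + (0)·((-1)·(0) - 5·(0)) = 4·(15) - (-1)·(-3) + (0)·(0) = 57.
  So p(λ) = λ³ - 12λ² + 46λ - 57.
Step 2 — look for an integer root (rational root theorem: any rational root is an integer divisor of 57). Testing λ = 3:
  p(3) = 27 - 108 + 138 - 57 = 0  ✓
  Dividing out (λ - 3): p(λ) = (λ - 3)(λ² - 9λ + 19).
Step 3 — remaining eigenvalues from the quadratic λ² - 9λ + 19 = 0:
  Δ = 9² - 4·19 = 81 - 76 = 5,  λ = (9 ± √5)/2 = (9 ± 2.2361)/2 ≈ 5.618 or 3.382.
  Sorted: λ_1 = 5.618,  λ_2 = 3.382,  λ_3 = 3  (check: sum = 12 = tr ✓).

Step 4 — unit eigenvector for λ_1 ≈ 5.618: v spans the null space of (Sigma - λ_1 I), whose rows are
  r_1 = (-1.618, -1, 0),  r_2 = (-1, -0.618, 0),  r_3 = (0, 0, -2.618).
  v is orthogonal to every row, so take v ∝ r_1 × r_3 = ((-1)·(-2.618) - (0)·(0), (0)·(0) - (-1.618)·(-2.618), (-1.618)·(0) - (-1)·(0)) ≈ (2.618, -4.2361, 0).
  Let u = (2.618, -4.2361, 0).
  ||u|| = √((2.618)² + (-4.2361)² + (0)²) = √(24.7984) ≈ 4.9798,  v_1 = u/||u|| ≈ (0.5257, -0.8507, 0) (||v_1|| = 1).

λ_1 = 5.618,  λ_2 = 3.382,  λ_3 = 3;  v_1 ≈ (0.5257, -0.8507, 0)


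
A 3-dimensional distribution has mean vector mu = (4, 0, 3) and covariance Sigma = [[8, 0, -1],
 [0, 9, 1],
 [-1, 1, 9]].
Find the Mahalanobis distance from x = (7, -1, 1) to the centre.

Step 1 — centre the observation: (x - mu) = (3, -1, -2).

Step 2 — invert Sigma (cofactor / det for 3×3, or solve directly):
  Sigma^{-1} = [[0.1268, -0.0016, 0.0143],
 [-0.0016, 0.1125, -0.0127],
 [0.0143, -0.0127, 0.1141]].

Step 3 — form the quadratic (x - mu)^T · Sigma^{-1} · (x - mu):
  Sigma^{-1} · (x - mu) = (0.3534, -0.0919, -0.1727).
  (x - mu)^T · [Sigma^{-1} · (x - mu)] = (3)·(0.3534) + (-1)·(-0.0919) + (-2)·(-0.1727) = 1.4976.

Step 4 — take square root: d = √(1.4976) ≈ 1.2238.

d(x, mu) = √(1.4976) ≈ 1.2238


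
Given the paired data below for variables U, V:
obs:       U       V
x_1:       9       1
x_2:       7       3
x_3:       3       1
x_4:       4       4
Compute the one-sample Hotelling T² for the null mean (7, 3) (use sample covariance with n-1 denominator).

Step 1 — sample mean vector:
  mean(U) = (9 + 7 + 3 + 4) / 4 = 23/4 = 5.75
  mean(V) = (1 + 3 + 1 + 4) / 4 = 9/4 = 2.25
  x̄ = (5.75, 2.25),  deviation x̄ - mu_0 = (5.75, 2.25) - (7, 3) = (-1.25, -0.75).

Step 2 — sample covariance matrix, S[i,j] = (1/(n-1)) · Σ_k (x_{k,i} - mean_i) · (x_{k,j} - mean_j), divisor n-1 = 3:
  S[U,U] = ((3.25)·(3.25) + (1.25)·(1.25) + (-2.75)·(-2.75) + (-1.75)·(-1.75)) / 3 = 22.75/3 = 7.5833
  S[U,V] = ((3.25)·(-1.25) + (1.25)·(0.75) + (-2.75)·(-1.25) + (-1.75)·(1.75)) / 3 = -2.75/3 = -0.9167
  S[V,V] = ((-1.25)·(-1.25) + (0.75)·(0.75) + (-1.25)·(-1.25) + (1.75)·(1.75)) / 3 = 6.75/3 = 2.25
  S = [[7.5833, -0.9167],
 [-0.9167, 2.25]].

Step 3 — invert S. det(S) = 7.5833·2.25 - (-0.9167)² = 16.2222.
  S^{-1} = (1/det) · [[d, -b], [-b, a]] = [[0.1387, 0.0565],
 [0.0565, 0.4675]].

Step 4 — quadratic form (x̄ - mu_0)^T · S^{-1} · (x̄ - mu_0):
  S^{-1} · (x̄ - mu_0) = (-0.2158, -0.4212),
  (x̄ - mu_0)^T · [...] = (-1.25)·(-0.2158) + (-0.75)·(-0.4212) = 0.5856.

Step 5 — scale by n: T² = 4 · 0.5856 = 2.3425.

T² ≈ 2.3425


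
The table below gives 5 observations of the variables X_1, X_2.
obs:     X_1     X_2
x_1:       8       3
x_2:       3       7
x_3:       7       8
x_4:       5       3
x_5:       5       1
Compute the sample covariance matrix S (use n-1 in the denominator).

Step 1 — column means:
  mean(X_1) = (8 + 3 + 7 + 5 + 5) / 5 = 28/5 = 5.6
  mean(X_2) = (3 + 7 + 8 + 3 + 1) / 5 = 22/5 = 4.4

Step 2 — sample covariance S[i,j] = (1/(n-1)) · Σ_k (x_{k,i} - mean_i) · (x_{k,j} - mean_j), with n-1 = 4.
  S[X_1,X_1] = ((2.4)·(2.4) + (-2.6)·(-2.6) + (1.4)·(1.4) + (-0.6)·(-0.6) + (-0.6)·(-0.6)) / 4 = 15.2/4 = 3.8
  S[X_1,X_2] = ((2.4)·(-1.4) + (-2.6)·(2.6) + (1.4)·(3.6) + (-0.6)·(-1.4) + (-0.6)·(-3.4)) / 4 = -2.2/4 = -0.55
  S[X_2,X_2] = ((-1.4)·(-1.4) + (2.6)·(2.6) + (3.6)·(3.6) + (-1.4)·(-1.4) + (-3.4)·(-3.4)) / 4 = 35.2/4 = 8.8

S is symmetric (S[j,i] = S[i,j]). Assembling:

S = [[3.8, -0.55],
 [-0.55, 8.8]]


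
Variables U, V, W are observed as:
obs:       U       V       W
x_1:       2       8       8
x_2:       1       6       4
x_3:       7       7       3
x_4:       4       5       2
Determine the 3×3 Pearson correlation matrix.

Step 1 — column means:
  mean(U) = (2 + 1 + 7 + 4) / 4 = 14/4 = 3.5
  mean(V) = (8 + 6 + 7 + 5) / 4 = 26/4 = 6.5
  mean(W) = (8 + 4 + 3 + 2) / 4 = 17/4 = 4.25

Step 2 — sample variances and covariances s[i,j] = (1/(n-1)) · Σ_k (x_{k,i} - mean_i) · (x_{k,j} - mean_j), with n-1 = 3:
  s[U,U] = ((-1.5)·(-1.5) + (-2.5)·(-2.5) + (3.5)·(3.5) + (0.5)·(0.5)) / 3 = 21/3 = 7
  s[U,V] = ((-1.5)·(1.5) + (-2.5)·(-0.5) + (3.5)·(0.5) + (0.5)·(-1.5)) / 3 = 0/3 = 0
  s[U,W] = ((-1.5)·(3.75) + (-2.5)·(-0.25) + (3.5)·(-1.25) + (0.5)·(-2.25)) / 3 = -10.5/3 = -3.5
  s[V,V] = ((1.5)·(1.5) + (-0.5)·(-0.5) + (0.5)·(0.5) + (-1.5)·(-1.5)) / 3 = 5/3 = 1.6667
  s[V,W] = ((1.5)·(3.75) + (-0.5)·(-0.25) + (0.5)·(-1.25) + (-1.5)·(-2.25)) / 3 = 8.5/3 = 2.8333
  s[W,W] = ((3.75)·(3.75) + (-0.25)·(-0.25) + (-1.25)·(-1.25) + (-2.25)·(-2.25)) / 3 = 20.75/3 = 6.9167
  Sample standard deviations s_i = √(s[i,i]):
  s(U) = √(7) = 2.6458
  s(V) = √(1.6667) = 1.291
  s(W) = √(6.9167) = 2.63

Step 3 — r_{ij} = s_{ij} / (s_i · s_j):
  r[U,U] = 1 (diagonal).
  r[U,V] = 0 / (2.6458 · 1.291) = 0 / 3.4157 = 0
  r[U,W] = -3.5 / (2.6458 · 2.63) = -3.5 / 6.9582 = -0.503
  r[V,V] = 1 (diagonal).
  r[V,W] = 2.8333 / (1.291 · 2.63) = 2.8333 / 3.3953 = 0.8345
  r[W,W] = 1 (diagonal).

R is symmetric with unit diagonal. Assembling:

R = [[1, 0, -0.503],
 [0, 1, 0.8345],
 [-0.503, 0.8345, 1]]


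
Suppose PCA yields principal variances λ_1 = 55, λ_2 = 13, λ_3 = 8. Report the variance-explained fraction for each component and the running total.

Step 1 — total variance = trace(Sigma) = Σ λ_i = 55 + 13 + 8 = 76.

Step 2 — fraction explained by component i = λ_i / Σ λ:
  PC1: 55/76 = 0.7237
  PC2: 13/76 = 0.1711
  PC3: 8/76 = 0.1053

Step 3 — cumulative fraction after k components = (λ_1 + ... + λ_k) / Σ λ:
  k = 1: 55/76 = 0.7237
  k = 2: (55 + 13)/76 = 68/76 = 0.8947
  k = 3: (55 + 13 + 8)/76 = 76/76 = 1

Summary (fraction, with percent):

explained: PC1 0.7237 (72.37%), PC2 0.1711 (17.11%), PC3 0.1053 (10.53%);  cumulative: 0.7237, 0.8947, 1


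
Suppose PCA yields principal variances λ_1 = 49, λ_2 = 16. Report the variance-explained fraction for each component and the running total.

Step 1 — total variance = trace(Sigma) = Σ λ_i = 49 + 16 = 65.

Step 2 — fraction explained by component i = λ_i / Σ λ:
  PC1: 49/65 = 0.7538
  PC2: 16/65 = 0.2462

Step 3 — cumulative fraction after k components = (λ_1 + ... + λ_k) / Σ λ:
  k = 1: 49/65 = 0.7538
  k = 2: (49 + 16)/65 = 65/65 = 1

Summary (fraction, with percent):

explained: PC1 0.7538 (75.38%), PC2 0.2462 (24.62%);  cumulative: 0.7538, 1


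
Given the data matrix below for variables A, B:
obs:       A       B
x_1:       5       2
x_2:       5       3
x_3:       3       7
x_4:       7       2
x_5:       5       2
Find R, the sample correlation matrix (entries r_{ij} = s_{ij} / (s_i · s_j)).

Step 1 — column means:
  mean(A) = (5 + 5 + 3 + 7 + 5) / 5 = 25/5 = 5
  mean(B) = (2 + 3 + 7 + 2 + 2) / 5 = 16/5 = 3.2

Step 2 — sample variances and covariances s[i,j] = (1/(n-1)) · Σ_k (x_{k,i} - mean_i) · (x_{k,j} - mean_j), with n-1 = 4:
  s[A,A] = ((0)·(0) + (0)·(0) + (-2)·(-2) + (2)·(2) + (0)·(0)) / 4 = 8/4 = 2
  s[A,B] = ((0)·(-1.2) + (0)·(-0.2) + (-2)·(3.8) + (2)·(-1.2) + (0)·(-1.2)) / 4 = -10/4 = -2.5
  s[B,B] = ((-1.2)·(-1.2) + (-0.2)·(-0.2) + (3.8)·(3.8) + (-1.2)·(-1.2) + (-1.2)·(-1.2)) / 4 = 18.8/4 = 4.7
  Sample standard deviations s_i = √(s[i,i]):
  s(A) = √(2) = 1.4142
  s(B) = √(4.7) = 2.1679

Step 3 — r_{ij} = s_{ij} / (s_i · s_j):
  r[A,A] = 1 (diagonal).
  r[A,B] = -2.5 / (1.4142 · 2.1679) = -2.5 / 3.0659 = -0.8154
  r[B,B] = 1 (diagonal).

R is symmetric with unit diagonal. Assembling:

R = [[1, -0.8154],
 [-0.8154, 1]]


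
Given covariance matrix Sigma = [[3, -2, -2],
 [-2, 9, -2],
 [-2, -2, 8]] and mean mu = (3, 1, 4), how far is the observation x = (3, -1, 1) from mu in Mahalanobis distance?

Step 1 — centre the observation: (x - mu) = (0, -2, -3).

Step 2 — invert Sigma (cofactor / det for 3×3, or solve directly):
  Sigma^{-1} = [[0.5667, 0.1667, 0.1833],
 [0.1667, 0.1667, 0.0833],
 [0.1833, 0.0833, 0.1917]].

Step 3 — form the quadratic (x - mu)^T · Sigma^{-1} · (x - mu):
  Sigma^{-1} · (x - mu) = (-0.8833, -0.5833, -0.7417).
  (x - mu)^T · [Sigma^{-1} · (x - mu)] = (0)·(-0.8833) + (-2)·(-0.5833) + (-3)·(-0.7417) = 3.3917.

Step 4 — take square root: d = √(3.3917) ≈ 1.8416.

d(x, mu) = √(3.3917) ≈ 1.8416


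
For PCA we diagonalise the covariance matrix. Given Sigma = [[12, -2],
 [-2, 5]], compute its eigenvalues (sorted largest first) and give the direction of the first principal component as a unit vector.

Step 1 — characteristic polynomial of 2×2 Sigma:
  det(Sigma - λI) = λ² - trace · λ + det = 0.
  trace = 12 + 5 = 17, det = 12·5 - (-2)² = 56.
Step 2 — discriminant:
  Δ = trace² - 4·det = 289 - 224 = 65.
Step 3 — eigenvalues:
  λ = (trace ± √Δ)/2 = (17 ± 8.0623)/2,
  λ_1 = 12.5311,  λ_2 = 4.4689.

Step 4 — unit eigenvector for λ_1: solve (Sigma - λ_1 I)v = 0. First row:
  (12 - 12.5311)·v_x + (-2)·v_y = 0, i.e. (-0.5311)·v_x + (-2)·v_y = 0,
  so v ∝ (b, λ_1 - a) = (-2, 0.5311); multiply by -1 so the first entry is positive: u = (2, -0.5311).
  ||u|| = √((2)² + (-0.5311)²) = √(4.2821) ≈ 2.0693,
  v_1 = u/||u|| ≈ (0.9665, -0.2567) (||v_1|| = 1).

λ_1 = 12.5311,  λ_2 = 4.4689;  v_1 ≈ (0.9665, -0.2567)


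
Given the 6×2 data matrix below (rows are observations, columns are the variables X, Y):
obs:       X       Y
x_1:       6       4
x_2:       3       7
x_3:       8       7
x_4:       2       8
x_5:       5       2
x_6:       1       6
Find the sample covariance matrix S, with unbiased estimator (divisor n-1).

Step 1 — column means:
  mean(X) = (6 + 3 + 8 + 2 + 5 + 1) / 6 = 25/6 = 4.1667
  mean(Y) = (4 + 7 + 7 + 8 + 2 + 6) / 6 = 34/6 = 5.6667

Step 2 — sample covariance S[i,j] = (1/(n-1)) · Σ_k (x_{k,i} - mean_i) · (x_{k,j} - mean_j), with n-1 = 5.
  S[X,X] = ((1.8333)·(1.8333) + (-1.1667)·(-1.1667) + (3.8333)·(3.8333) + (-2.1667)·(-2.1667) + (0.8333)·(0.8333) + (-3.1667)·(-3.1667)) / 5 = 34.8333/5 = 6.9667
  S[X,Y] = ((1.8333)·(-1.6667) + (-1.1667)·(1.3333) + (3.8333)·(1.3333) + (-2.1667)·(2.3333) + (0.8333)·(-3.6667) + (-3.1667)·(0.3333)) / 5 = -8.6667/5 = -1.7333
  S[Y,Y] = ((-1.6667)·(-1.6667) + (1.3333)·(1.3333) + (1.3333)·(1.3333) + (2.3333)·(2.3333) + (-3.6667)·(-3.6667) + (0.3333)·(0.3333)) / 5 = 25.3333/5 = 5.0667

S is symmetric (S[j,i] = S[i,j]). Assembling:

S = [[6.9667, -1.7333],
 [-1.7333, 5.0667]]


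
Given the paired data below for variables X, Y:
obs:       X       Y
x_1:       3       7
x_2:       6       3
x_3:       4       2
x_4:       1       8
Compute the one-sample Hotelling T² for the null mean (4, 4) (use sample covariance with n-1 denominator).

Step 1 — sample mean vector:
  mean(X) = (3 + 6 + 4 + 1) / 4 = 14/4 = 3.5
  mean(Y) = (7 + 3 + 2 + 8) / 4 = 20/4 = 5
  x̄ = (3.5, 5),  deviation x̄ - mu_0 = (3.5, 5) - (4, 4) = (-0.5, 1).

Step 2 — sample covariance matrix, S[i,j] = (1/(n-1)) · Σ_k (x_{k,i} - mean_i) · (x_{k,j} - mean_j), divisor n-1 = 3:
  S[X,X] = ((-0.5)·(-0.5) + (2.5)·(2.5) + (0.5)·(0.5) + (-2.5)·(-2.5)) / 3 = 13/3 = 4.3333
  S[X,Y] = ((-0.5)·(2) + (2.5)·(-2) + (0.5)·(-3) + (-2.5)·(3)) / 3 = -15/3 = -5
  S[Y,Y] = ((2)·(2) + (-2)·(-2) + (-3)·(-3) + (3)·(3)) / 3 = 26/3 = 8.6667
  S = [[4.3333, -5],
 [-5, 8.6667]].

Step 3 — invert S. det(S) = 4.3333·8.6667 - (-5)² = 12.5556.
  S^{-1} = (1/det) · [[d, -b], [-b, a]] = [[0.6903, 0.3982],
 [0.3982, 0.3451]].

Step 4 — quadratic form (x̄ - mu_0)^T · S^{-1} · (x̄ - mu_0):
  S^{-1} · (x̄ - mu_0) = (0.0531, 0.146),
  (x̄ - mu_0)^T · [...] = (-0.5)·(0.0531) + (1)·(0.146) = 0.1195.

Step 5 — scale by n: T² = 4 · 0.1195 = 0.4779.

T² ≈ 0.4779


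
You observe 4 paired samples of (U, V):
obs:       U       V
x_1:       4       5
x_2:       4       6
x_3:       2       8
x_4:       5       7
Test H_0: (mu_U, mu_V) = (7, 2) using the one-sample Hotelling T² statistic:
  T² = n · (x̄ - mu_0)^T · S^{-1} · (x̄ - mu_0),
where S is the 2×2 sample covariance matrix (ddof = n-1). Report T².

Step 1 — sample mean vector:
  mean(U) = (4 + 4 + 2 + 5) / 4 = 15/4 = 3.75
  mean(V) = (5 + 6 + 8 + 7) / 4 = 26/4 = 6.5
  x̄ = (3.75, 6.5),  deviation x̄ - mu_0 = (3.75, 6.5) - (7, 2) = (-3.25, 4.5).

Step 2 — sample covariance matrix, S[i,j] = (1/(n-1)) · Σ_k (x_{k,i} - mean_i) · (x_{k,j} - mean_j), divisor n-1 = 3:
  S[U,U] = ((0.25)·(0.25) + (0.25)·(0.25) + (-1.75)·(-1.75) + (1.25)·(1.25)) / 3 = 4.75/3 = 1.5833
  S[U,V] = ((0.25)·(-1.5) + (0.25)·(-0.5) + (-1.75)·(1.5) + (1.25)·(0.5)) / 3 = -2.5/3 = -0.8333
  S[V,V] = ((-1.5)·(-1.5) + (-0.5)·(-0.5) + (1.5)·(1.5) + (0.5)·(0.5)) / 3 = 5/3 = 1.6667
  S = [[1.5833, -0.8333],
 [-0.8333, 1.6667]].

Step 3 — invert S. det(S) = 1.5833·1.6667 - (-0.8333)² = 1.9444.
  S^{-1} = (1/det) · [[d, -b], [-b, a]] = [[0.8571, 0.4286],
 [0.4286, 0.8143]].

Step 4 — quadratic form (x̄ - mu_0)^T · S^{-1} · (x̄ - mu_0):
  S^{-1} · (x̄ - mu_0) = (-0.8571, 2.2714),
  (x̄ - mu_0)^T · [...] = (-3.25)·(-0.8571) + (4.5)·(2.2714) = 13.0071.

Step 5 — scale by n: T² = 4 · 13.0071 = 52.0286.

T² ≈ 52.0286


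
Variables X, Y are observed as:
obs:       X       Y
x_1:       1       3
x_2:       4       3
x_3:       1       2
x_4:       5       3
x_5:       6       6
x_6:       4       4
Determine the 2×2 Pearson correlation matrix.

Step 1 — column means:
  mean(X) = (1 + 4 + 1 + 5 + 6 + 4) / 6 = 21/6 = 3.5
  mean(Y) = (3 + 3 + 2 + 3 + 6 + 4) / 6 = 21/6 = 3.5

Step 2 — sample variances and covariances s[i,j] = (1/(n-1)) · Σ_k (x_{k,i} - mean_i) · (x_{k,j} - mean_j), with n-1 = 5:
  s[X,X] = ((-2.5)·(-2.5) + (0.5)·(0.5) + (-2.5)·(-2.5) + (1.5)·(1.5) + (2.5)·(2.5) + (0.5)·(0.5)) / 5 = 21.5/5 = 4.3
  s[X,Y] = ((-2.5)·(-0.5) + (0.5)·(-0.5) + (-2.5)·(-1.5) + (1.5)·(-0.5) + (2.5)·(2.5) + (0.5)·(0.5)) / 5 = 10.5/5 = 2.1
  s[Y,Y] = ((-0.5)·(-0.5) + (-0.5)·(-0.5) + (-1.5)·(-1.5) + (-0.5)·(-0.5) + (2.5)·(2.5) + (0.5)·(0.5)) / 5 = 9.5/5 = 1.9
  Sample standard deviations s_i = √(s[i,i]):
  s(X) = √(4.3) = 2.0736
  s(Y) = √(1.9) = 1.3784

Step 3 — r_{ij} = s_{ij} / (s_i · s_j):
  r[X,X] = 1 (diagonal).
  r[X,Y] = 2.1 / (2.0736 · 1.3784) = 2.1 / 2.8583 = 0.7347
  r[Y,Y] = 1 (diagonal).

R is symmetric with unit diagonal. Assembling:

R = [[1, 0.7347],
 [0.7347, 1]]


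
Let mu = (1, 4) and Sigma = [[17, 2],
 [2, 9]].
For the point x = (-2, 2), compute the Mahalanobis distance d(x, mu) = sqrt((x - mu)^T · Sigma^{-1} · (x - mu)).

Step 1 — centre the observation: (x - mu) = (-3, -2).

Step 2 — invert Sigma. det(Sigma) = 17·9 - (2)² = 149.
  Sigma^{-1} = (1/det) · [[d, -b], [-b, a]] = [[0.0604, -0.0134],
 [-0.0134, 0.1141]].

Step 3 — form the quadratic (x - mu)^T · Sigma^{-1} · (x - mu):
  Sigma^{-1} · (x - mu) = (-0.1544, -0.1879).
  (x - mu)^T · [Sigma^{-1} · (x - mu)] = (-3)·(-0.1544) + (-2)·(-0.1879) = 0.8389.

Step 4 — take square root: d = √(0.8389) ≈ 0.9159.

d(x, mu) = √(0.8389) ≈ 0.9159


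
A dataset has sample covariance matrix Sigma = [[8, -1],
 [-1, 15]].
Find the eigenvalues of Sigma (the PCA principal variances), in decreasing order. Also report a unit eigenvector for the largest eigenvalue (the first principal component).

Step 1 — characteristic polynomial of 2×2 Sigma:
  det(Sigma - λI) = λ² - trace · λ + det = 0.
  trace = 8 + 15 = 23, det = 8·15 - (-1)² = 119.
Step 2 — discriminant:
  Δ = trace² - 4·det = 529 - 476 = 53.
Step 3 — eigenvalues:
  λ = (trace ± √Δ)/2 = (23 ± 7.2801)/2,
  λ_1 = 15.1401,  λ_2 = 7.8599.

Step 4 — unit eigenvector for λ_1: solve (Sigma - λ_1 I)v = 0. First row:
  (8 - 15.1401)·v_x + (-1)·v_y = 0, i.e. (-7.1401)·v_x + (-1)·v_y = 0,
  so v ∝ (b, λ_1 - a) = (-1, 7.1401); multiply by -1 so the first entry is positive: u = (1, -7.1401).
  ||u|| = √((1)² + (-7.1401)²) = √(51.9804) ≈ 7.2097,
  v_1 = u/||u|| ≈ (0.1387, -0.9903) (||v_1|| = 1).

λ_1 = 15.1401,  λ_2 = 7.8599;  v_1 ≈ (0.1387, -0.9903)


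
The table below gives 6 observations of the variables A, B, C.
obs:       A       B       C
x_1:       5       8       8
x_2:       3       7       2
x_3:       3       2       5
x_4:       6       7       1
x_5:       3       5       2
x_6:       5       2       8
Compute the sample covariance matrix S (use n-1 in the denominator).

Step 1 — column means:
  mean(A) = (5 + 3 + 3 + 6 + 3 + 5) / 6 = 25/6 = 4.1667
  mean(B) = (8 + 7 + 2 + 7 + 5 + 2) / 6 = 31/6 = 5.1667
  mean(C) = (8 + 2 + 5 + 1 + 2 + 8) / 6 = 26/6 = 4.3333

Step 2 — sample covariance S[i,j] = (1/(n-1)) · Σ_k (x_{k,i} - mean_i) · (x_{k,j} - mean_j), with n-1 = 5.
  S[A,A] = ((0.8333)·(0.8333) + (-1.1667)·(-1.1667) + (-1.1667)·(-1.1667) + (1.8333)·(1.8333) + (-1.1667)·(-1.1667) + (0.8333)·(0.8333)) / 5 = 8.8333/5 = 1.7667
  S[A,B] = ((0.8333)·(2.8333) + (-1.1667)·(1.8333) + (-1.1667)·(-3.1667) + (1.8333)·(1.8333) + (-1.1667)·(-0.1667) + (0.8333)·(-3.1667)) / 5 = 4.8333/5 = 0.9667
  S[A,C] = ((0.8333)·(3.6667) + (-1.1667)·(-2.3333) + (-1.1667)·(0.6667) + (1.8333)·(-3.3333) + (-1.1667)·(-2.3333) + (0.8333)·(3.6667)) / 5 = 4.6667/5 = 0.9333
  S[B,B] = ((2.8333)·(2.8333) + (1.8333)·(1.8333) + (-3.1667)·(-3.1667) + (1.8333)·(1.8333) + (-0.1667)·(-0.1667) + (-3.1667)·(-3.1667)) / 5 = 34.8333/5 = 6.9667
  S[B,C] = ((2.8333)·(3.6667) + (1.8333)·(-2.3333) + (-3.1667)·(0.6667) + (1.8333)·(-3.3333) + (-0.1667)·(-2.3333) + (-3.1667)·(3.6667)) / 5 = -13.3333/5 = -2.6667
  S[C,C] = ((3.6667)·(3.6667) + (-2.3333)·(-2.3333) + (0.6667)·(0.6667) + (-3.3333)·(-3.3333) + (-2.3333)·(-2.3333) + (3.6667)·(3.6667)) / 5 = 49.3333/5 = 9.8667

S is symmetric (S[j,i] = S[i,j]). Assembling:

S = [[1.7667, 0.9667, 0.9333],
 [0.9667, 6.9667, -2.6667],
 [0.9333, -2.6667, 9.8667]]


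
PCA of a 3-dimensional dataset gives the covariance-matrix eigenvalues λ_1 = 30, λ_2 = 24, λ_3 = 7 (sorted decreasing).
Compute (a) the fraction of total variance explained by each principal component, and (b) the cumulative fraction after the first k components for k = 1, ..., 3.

Step 1 — total variance = trace(Sigma) = Σ λ_i = 30 + 24 + 7 = 61.

Step 2 — fraction explained by component i = λ_i / Σ λ:
  PC1: 30/61 = 0.4918
  PC2: 24/61 = 0.3934
  PC3: 7/61 = 0.1148

Step 3 — cumulative fraction after k components = (λ_1 + ... + λ_k) / Σ λ:
  k = 1: 30/61 = 0.4918
  k = 2: (30 + 24)/61 = 54/61 = 0.8852
  k = 3: (30 + 24 + 7)/61 = 61/61 = 1

Summary (fraction, with percent):

explained: PC1 0.4918 (49.18%), PC2 0.3934 (39.34%), PC3 0.1148 (11.48%);  cumulative: 0.4918, 0.8852, 1


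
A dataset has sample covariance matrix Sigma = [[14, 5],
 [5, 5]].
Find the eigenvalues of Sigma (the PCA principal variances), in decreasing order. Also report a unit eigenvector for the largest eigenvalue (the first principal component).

Step 1 — characteristic polynomial of 2×2 Sigma:
  det(Sigma - λI) = λ² - trace · λ + det = 0.
  trace = 14 + 5 = 19, det = 14·5 - (5)² = 45.
Step 2 — discriminant:
  Δ = trace² - 4·det = 361 - 180 = 181.
Step 3 — eigenvalues:
  λ = (trace ± √Δ)/2 = (19 ± 13.4536)/2,
  λ_1 = 16.2268,  λ_2 = 2.7732.

Step 4 — unit eigenvector for λ_1: solve (Sigma - λ_1 I)v = 0. First row:
  (14 - 16.2268)·v_x + (5)·v_y = 0, i.e. (-2.2268)·v_x + (5)·v_y = 0,
  so v ∝ (b, λ_1 - a) = (5, 2.2268) = u.
  ||u|| = √((5)² + (2.2268)²) = √(29.9587) ≈ 5.4735,
  v_1 = u/||u|| ≈ (0.9135, 0.4068) (||v_1|| = 1).

λ_1 = 16.2268,  λ_2 = 2.7732;  v_1 ≈ (0.9135, 0.4068)


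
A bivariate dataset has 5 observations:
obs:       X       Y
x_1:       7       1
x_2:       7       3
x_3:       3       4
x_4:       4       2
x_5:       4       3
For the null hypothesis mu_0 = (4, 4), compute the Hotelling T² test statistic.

Step 1 — sample mean vector:
  mean(X) = (7 + 7 + 3 + 4 + 4) / 5 = 25/5 = 5
  mean(Y) = (1 + 3 + 4 + 2 + 3) / 5 = 13/5 = 2.6
  x̄ = (5, 2.6),  deviation x̄ - mu_0 = (5, 2.6) - (4, 4) = (1, -1.4).

Step 2 — sample covariance matrix, S[i,j] = (1/(n-1)) · Σ_k (x_{k,i} - mean_i) · (x_{k,j} - mean_j), divisor n-1 = 4:
  S[X,X] = ((2)·(2) + (2)·(2) + (-2)·(-2) + (-1)·(-1) + (-1)·(-1)) / 4 = 14/4 = 3.5
  S[X,Y] = ((2)·(-1.6) + (2)·(0.4) + (-2)·(1.4) + (-1)·(-0.6) + (-1)·(0.4)) / 4 = -5/4 = -1.25
  S[Y,Y] = ((-1.6)·(-1.6) + (0.4)·(0.4) + (1.4)·(1.4) + (-0.6)·(-0.6) + (0.4)·(0.4)) / 4 = 5.2/4 = 1.3
  S = [[3.5, -1.25],
 [-1.25, 1.3]].

Step 3 — invert S. det(S) = 3.5·1.3 - (-1.25)² = 2.9875.
  S^{-1} = (1/det) · [[d, -b], [-b, a]] = [[0.4351, 0.4184],
 [0.4184, 1.1715]].

Step 4 — quadratic form (x̄ - mu_0)^T · S^{-1} · (x̄ - mu_0):
  S^{-1} · (x̄ - mu_0) = (-0.1506, -1.2218),
  (x̄ - mu_0)^T · [...] = (1)·(-0.1506) + (-1.4)·(-1.2218) = 1.5598.

Step 5 — scale by n: T² = 5 · 1.5598 = 7.7992.

T² ≈ 7.7992


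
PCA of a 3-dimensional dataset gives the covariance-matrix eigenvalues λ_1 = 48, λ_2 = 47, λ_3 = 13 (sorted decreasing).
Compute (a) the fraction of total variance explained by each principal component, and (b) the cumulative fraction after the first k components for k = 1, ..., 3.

Step 1 — total variance = trace(Sigma) = Σ λ_i = 48 + 47 + 13 = 108.

Step 2 — fraction explained by component i = λ_i / Σ λ:
  PC1: 48/108 = 0.4444
  PC2: 47/108 = 0.4352
  PC3: 13/108 = 0.1204

Step 3 — cumulative fraction after k components = (λ_1 + ... + λ_k) / Σ λ:
  k = 1: 48/108 = 0.4444
  k = 2: (48 + 47)/108 = 95/108 = 0.8796
  k = 3: (48 + 47 + 13)/108 = 108/108 = 1

Summary (fraction, with percent):

explained: PC1 0.4444 (44.44%), PC2 0.4352 (43.52%), PC3 0.1204 (12.04%);  cumulative: 0.4444, 0.8796, 1


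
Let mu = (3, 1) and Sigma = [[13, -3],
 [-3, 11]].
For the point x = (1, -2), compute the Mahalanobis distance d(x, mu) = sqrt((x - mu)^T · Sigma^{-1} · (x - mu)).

Step 1 — centre the observation: (x - mu) = (-2, -3).

Step 2 — invert Sigma. det(Sigma) = 13·11 - (-3)² = 134.
  Sigma^{-1} = (1/det) · [[d, -b], [-b, a]] = [[0.0821, 0.0224],
 [0.0224, 0.097]].

Step 3 — form the quadratic (x - mu)^T · Sigma^{-1} · (x - mu):
  Sigma^{-1} · (x - mu) = (-0.2313, -0.3358).
  (x - mu)^T · [Sigma^{-1} · (x - mu)] = (-2)·(-0.2313) + (-3)·(-0.3358) = 1.4701.

Step 4 — take square root: d = √(1.4701) ≈ 1.2125.

d(x, mu) = √(1.4701) ≈ 1.2125


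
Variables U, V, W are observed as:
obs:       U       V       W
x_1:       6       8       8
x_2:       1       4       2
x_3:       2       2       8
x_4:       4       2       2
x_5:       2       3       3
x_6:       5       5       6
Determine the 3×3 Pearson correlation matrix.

Step 1 — column means:
  mean(U) = (6 + 1 + 2 + 4 + 2 + 5) / 6 = 20/6 = 3.3333
  mean(V) = (8 + 4 + 2 + 2 + 3 + 5) / 6 = 24/6 = 4
  mean(W) = (8 + 2 + 8 + 2 + 3 + 6) / 6 = 29/6 = 4.8333

Step 2 — sample variances and covariances s[i,j] = (1/(n-1)) · Σ_k (x_{k,i} - mean_i) · (x_{k,j} - mean_j), with n-1 = 5:
  s[U,U] = ((2.6667)·(2.6667) + (-2.3333)·(-2.3333) + (-1.3333)·(-1.3333) + (0.6667)·(0.6667) + (-1.3333)·(-1.3333) + (1.6667)·(1.6667)) / 5 = 19.3333/5 = 3.8667
  s[U,V] = ((2.6667)·(4) + (-2.3333)·(0) + (-1.3333)·(-2) + (0.6667)·(-2) + (-1.3333)·(-1) + (1.6667)·(1)) / 5 = 15/5 = 3
  s[U,W] = ((2.6667)·(3.1667) + (-2.3333)·(-2.8333) + (-1.3333)·(3.1667) + (0.6667)·(-2.8333) + (-1.3333)·(-1.8333) + (1.6667)·(1.1667)) / 5 = 13.3333/5 = 2.6667
  s[V,V] = ((4)·(4) + (0)·(0) + (-2)·(-2) + (-2)·(-2) + (-1)·(-1) + (1)·(1)) / 5 = 26/5 = 5.2
  s[V,W] = ((4)·(3.1667) + (0)·(-2.8333) + (-2)·(3.1667) + (-2)·(-2.8333) + (-1)·(-1.8333) + (1)·(1.1667)) / 5 = 15/5 = 3
  s[W,W] = ((3.1667)·(3.1667) + (-2.8333)·(-2.8333) + (3.1667)·(3.1667) + (-2.8333)·(-2.8333) + (-1.8333)·(-1.8333) + (1.1667)·(1.1667)) / 5 = 40.8333/5 = 8.1667
  Sample standard deviations s_i = √(s[i,i]):
  s(U) = √(3.8667) = 1.9664
  s(V) = √(5.2) = 2.2804
  s(W) = √(8.1667) = 2.8577

Step 3 — r_{ij} = s_{ij} / (s_i · s_j):
  r[U,U] = 1 (diagonal).
  r[U,V] = 3 / (1.9664 · 2.2804) = 3 / 4.484 = 0.669
  r[U,W] = 2.6667 / (1.9664 · 2.8577) = 2.6667 / 5.6194 = 0.4745
  r[V,V] = 1 (diagonal).
  r[V,W] = 3 / (2.2804 · 2.8577) = 3 / 6.5166 = 0.4604
  r[W,W] = 1 (diagonal).

R is symmetric with unit diagonal. Assembling:

R = [[1, 0.669, 0.4745],
 [0.669, 1, 0.4604],
 [0.4745, 0.4604, 1]]


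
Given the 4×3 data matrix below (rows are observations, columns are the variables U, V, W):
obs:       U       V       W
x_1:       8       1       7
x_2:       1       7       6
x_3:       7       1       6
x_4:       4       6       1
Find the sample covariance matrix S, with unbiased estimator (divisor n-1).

Step 1 — column means:
  mean(U) = (8 + 1 + 7 + 4) / 4 = 20/4 = 5
  mean(V) = (1 + 7 + 1 + 6) / 4 = 15/4 = 3.75
  mean(W) = (7 + 6 + 6 + 1) / 4 = 20/4 = 5

Step 2 — sample covariance S[i,j] = (1/(n-1)) · Σ_k (x_{k,i} - mean_i) · (x_{k,j} - mean_j), with n-1 = 3.
  S[U,U] = ((3)·(3) + (-4)·(-4) + (2)·(2) + (-1)·(-1)) / 3 = 30/3 = 10
  S[U,V] = ((3)·(-2.75) + (-4)·(3.25) + (2)·(-2.75) + (-1)·(2.25)) / 3 = -29/3 = -9.6667
  S[U,W] = ((3)·(2) + (-4)·(1) + (2)·(1) + (-1)·(-4)) / 3 = 8/3 = 2.6667
  S[V,V] = ((-2.75)·(-2.75) + (3.25)·(3.25) + (-2.75)·(-2.75) + (2.25)·(2.25)) / 3 = 30.75/3 = 10.25
  S[V,W] = ((-2.75)·(2) + (3.25)·(1) + (-2.75)·(1) + (2.25)·(-4)) / 3 = -14/3 = -4.6667
  S[W,W] = ((2)·(2) + (1)·(1) + (1)·(1) + (-4)·(-4)) / 3 = 22/3 = 7.3333

S is symmetric (S[j,i] = S[i,j]). Assembling:

S = [[10, -9.6667, 2.6667],
 [-9.6667, 10.25, -4.6667],
 [2.6667, -4.6667, 7.3333]]


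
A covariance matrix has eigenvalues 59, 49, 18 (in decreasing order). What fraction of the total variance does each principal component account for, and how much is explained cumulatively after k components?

Step 1 — total variance = trace(Sigma) = Σ λ_i = 59 + 49 + 18 = 126.

Step 2 — fraction explained by component i = λ_i / Σ λ:
  PC1: 59/126 = 0.4683
  PC2: 49/126 = 0.3889
  PC3: 18/126 = 0.1429

Step 3 — cumulative fraction after k components = (λ_1 + ... + λ_k) / Σ λ:
  k = 1: 59/126 = 0.4683
  k = 2: (59 + 49)/126 = 108/126 = 0.8571
  k = 3: (59 + 49 + 18)/126 = 126/126 = 1

Summary (fraction, with percent):

explained: PC1 0.4683 (46.83%), PC2 0.3889 (38.89%), PC3 0.1429 (14.29%);  cumulative: 0.4683, 0.8571, 1


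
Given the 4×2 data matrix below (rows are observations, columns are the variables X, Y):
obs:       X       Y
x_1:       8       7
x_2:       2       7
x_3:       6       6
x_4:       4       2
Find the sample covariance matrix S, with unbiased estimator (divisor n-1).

Step 1 — column means:
  mean(X) = (8 + 2 + 6 + 4) / 4 = 20/4 = 5
  mean(Y) = (7 + 7 + 6 + 2) / 4 = 22/4 = 5.5

Step 2 — sample covariance S[i,j] = (1/(n-1)) · Σ_k (x_{k,i} - mean_i) · (x_{k,j} - mean_j), with n-1 = 3.
  S[X,X] = ((3)·(3) + (-3)·(-3) + (1)·(1) + (-1)·(-1)) / 3 = 20/3 = 6.6667
  S[X,Y] = ((3)·(1.5) + (-3)·(1.5) + (1)·(0.5) + (-1)·(-3.5)) / 3 = 4/3 = 1.3333
  S[Y,Y] = ((1.5)·(1.5) + (1.5)·(1.5) + (0.5)·(0.5) + (-3.5)·(-3.5)) / 3 = 17/3 = 5.6667

S is symmetric (S[j,i] = S[i,j]). Assembling:

S = [[6.6667, 1.3333],
 [1.3333, 5.6667]]


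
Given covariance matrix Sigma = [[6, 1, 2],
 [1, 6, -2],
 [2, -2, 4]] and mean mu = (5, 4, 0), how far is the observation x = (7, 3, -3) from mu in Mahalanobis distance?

Step 1 — centre the observation: (x - mu) = (2, -1, -3).

Step 2 — invert Sigma (cofactor / det for 3×3, or solve directly):
  Sigma^{-1} = [[0.2381, -0.0952, -0.1667],
 [-0.0952, 0.2381, 0.1667],
 [-0.1667, 0.1667, 0.4167]].

Step 3 — form the quadratic (x - mu)^T · Sigma^{-1} · (x - mu):
  Sigma^{-1} · (x - mu) = (1.0714, -0.9286, -1.75).
  (x - mu)^T · [Sigma^{-1} · (x - mu)] = (2)·(1.0714) + (-1)·(-0.9286) + (-3)·(-1.75) = 8.3214.

Step 4 — take square root: d = √(8.3214) ≈ 2.8847.

d(x, mu) = √(8.3214) ≈ 2.8847


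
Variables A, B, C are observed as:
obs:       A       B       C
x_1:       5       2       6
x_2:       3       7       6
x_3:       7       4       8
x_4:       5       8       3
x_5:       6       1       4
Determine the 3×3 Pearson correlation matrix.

Step 1 — column means:
  mean(A) = (5 + 3 + 7 + 5 + 6) / 5 = 26/5 = 5.2
  mean(B) = (2 + 7 + 4 + 8 + 1) / 5 = 22/5 = 4.4
  mean(C) = (6 + 6 + 8 + 3 + 4) / 5 = 27/5 = 5.4

Step 2 — sample variances and covariances s[i,j] = (1/(n-1)) · Σ_k (x_{k,i} - mean_i) · (x_{k,j} - mean_j), with n-1 = 4:
  s[A,A] = ((-0.2)·(-0.2) + (-2.2)·(-2.2) + (1.8)·(1.8) + (-0.2)·(-0.2) + (0.8)·(0.8)) / 4 = 8.8/4 = 2.2
  s[A,B] = ((-0.2)·(-2.4) + (-2.2)·(2.6) + (1.8)·(-0.4) + (-0.2)·(3.6) + (0.8)·(-3.4)) / 4 = -9.4/4 = -2.35
  s[A,C] = ((-0.2)·(0.6) + (-2.2)·(0.6) + (1.8)·(2.6) + (-0.2)·(-2.4) + (0.8)·(-1.4)) / 4 = 2.6/4 = 0.65
  s[B,B] = ((-2.4)·(-2.4) + (2.6)·(2.6) + (-0.4)·(-0.4) + (3.6)·(3.6) + (-3.4)·(-3.4)) / 4 = 37.2/4 = 9.3
  s[B,C] = ((-2.4)·(0.6) + (2.6)·(0.6) + (-0.4)·(2.6) + (3.6)·(-2.4) + (-3.4)·(-1.4)) / 4 = -4.8/4 = -1.2
  s[C,C] = ((0.6)·(0.6) + (0.6)·(0.6) + (2.6)·(2.6) + (-2.4)·(-2.4) + (-1.4)·(-1.4)) / 4 = 15.2/4 = 3.8
  Sample standard deviations s_i = √(s[i,i]):
  s(A) = √(2.2) = 1.4832
  s(B) = √(9.3) = 3.0496
  s(C) = √(3.8) = 1.9494

Step 3 — r_{ij} = s_{ij} / (s_i · s_j):
  r[A,A] = 1 (diagonal).
  r[A,B] = -2.35 / (1.4832 · 3.0496) = -2.35 / 4.5233 = -0.5195
  r[A,C] = 0.65 / (1.4832 · 1.9494) = 0.65 / 2.8914 = 0.2248
  r[B,B] = 1 (diagonal).
  r[B,C] = -1.2 / (3.0496 · 1.9494) = -1.2 / 5.9447 = -0.2019
  r[C,C] = 1 (diagonal).

R is symmetric with unit diagonal. Assembling:

R = [[1, -0.5195, 0.2248],
 [-0.5195, 1, -0.2019],
 [0.2248, -0.2019, 1]]


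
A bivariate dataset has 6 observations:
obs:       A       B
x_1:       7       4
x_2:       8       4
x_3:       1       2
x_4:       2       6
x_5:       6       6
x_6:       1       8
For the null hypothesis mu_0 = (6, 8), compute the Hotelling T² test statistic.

Step 1 — sample mean vector:
  mean(A) = (7 + 8 + 1 + 2 + 6 + 1) / 6 = 25/6 = 4.1667
  mean(B) = (4 + 4 + 2 + 6 + 6 + 8) / 6 = 30/6 = 5
  x̄ = (4.1667, 5),  deviation x̄ - mu_0 = (4.1667, 5) - (6, 8) = (-1.8333, -3).

Step 2 — sample covariance matrix, S[i,j] = (1/(n-1)) · Σ_k (x_{k,i} - mean_i) · (x_{k,j} - mean_j), divisor n-1 = 5:
  S[A,A] = ((2.8333)·(2.8333) + (3.8333)·(3.8333) + (-3.1667)·(-3.1667) + (-2.1667)·(-2.1667) + (1.8333)·(1.8333) + (-3.1667)·(-3.1667)) / 5 = 50.8333/5 = 10.1667
  S[A,B] = ((2.8333)·(-1) + (3.8333)·(-1) + (-3.1667)·(-3) + (-2.1667)·(1) + (1.8333)·(1) + (-3.1667)·(3)) / 5 = -7/5 = -1.4
  S[B,B] = ((-1)·(-1) + (-1)·(-1) + (-3)·(-3) + (1)·(1) + (1)·(1) + (3)·(3)) / 5 = 22/5 = 4.4
  S = [[10.1667, -1.4],
 [-1.4, 4.4]].

Step 3 — invert S. det(S) = 10.1667·4.4 - (-1.4)² = 42.7733.
  S^{-1} = (1/det) · [[d, -b], [-b, a]] = [[0.1029, 0.0327],
 [0.0327, 0.2377]].

Step 4 — quadratic form (x̄ - mu_0)^T · S^{-1} · (x̄ - mu_0):
  S^{-1} · (x̄ - mu_0) = (-0.2868, -0.7731),
  (x̄ - mu_0)^T · [...] = (-1.8333)·(-0.2868) + (-3)·(-0.7731) = 2.845.

Step 5 — scale by n: T² = 6 · 2.845 = 17.0698.

T² ≈ 17.0698


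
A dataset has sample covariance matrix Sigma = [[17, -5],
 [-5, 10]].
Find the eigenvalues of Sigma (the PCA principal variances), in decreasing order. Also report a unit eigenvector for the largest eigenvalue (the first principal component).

Step 1 — characteristic polynomial of 2×2 Sigma:
  det(Sigma - λI) = λ² - trace · λ + det = 0.
  trace = 17 + 10 = 27, det = 17·10 - (-5)² = 145.
Step 2 — discriminant:
  Δ = trace² - 4·det = 729 - 580 = 149.
Step 3 — eigenvalues:
  λ = (trace ± √Δ)/2 = (27 ± 12.2066)/2,
  λ_1 = 19.6033,  λ_2 = 7.3967.

Step 4 — unit eigenvector for λ_1: solve (Sigma - λ_1 I)v = 0. First row:
  (17 - 19.6033)·v_x + (-5)·v_y = 0, i.e. (-2.6033)·v_x + (-5)·v_y = 0,
  so v ∝ (b, λ_1 - a) = (-5, 2.6033); multiply by -1 so the first entry is positive: u = (5, -2.6033).
  ||u|| = √((5)² + (-2.6033)²) = √(31.7771) ≈ 5.6371,
  v_1 = u/||u|| ≈ (0.887, -0.4618) (||v_1|| = 1).

λ_1 = 19.6033,  λ_2 = 7.3967;  v_1 ≈ (0.887, -0.4618)


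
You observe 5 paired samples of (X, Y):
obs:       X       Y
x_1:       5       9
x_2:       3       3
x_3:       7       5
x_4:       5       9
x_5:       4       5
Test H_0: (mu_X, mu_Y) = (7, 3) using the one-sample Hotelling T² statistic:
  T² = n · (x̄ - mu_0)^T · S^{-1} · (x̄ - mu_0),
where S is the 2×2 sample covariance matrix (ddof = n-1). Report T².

Step 1 — sample mean vector:
  mean(X) = (5 + 3 + 7 + 5 + 4) / 5 = 24/5 = 4.8
  mean(Y) = (9 + 3 + 5 + 9 + 5) / 5 = 31/5 = 6.2
  x̄ = (4.8, 6.2),  deviation x̄ - mu_0 = (4.8, 6.2) - (7, 3) = (-2.2, 3.2).

Step 2 — sample covariance matrix, S[i,j] = (1/(n-1)) · Σ_k (x_{k,i} - mean_i) · (x_{k,j} - mean_j), divisor n-1 = 4:
  S[X,X] = ((0.2)·(0.2) + (-1.8)·(-1.8) + (2.2)·(2.2) + (0.2)·(0.2) + (-0.8)·(-0.8)) / 4 = 8.8/4 = 2.2
  S[X,Y] = ((0.2)·(2.8) + (-1.8)·(-3.2) + (2.2)·(-1.2) + (0.2)·(2.8) + (-0.8)·(-1.2)) / 4 = 5.2/4 = 1.3
  S[Y,Y] = ((2.8)·(2.8) + (-3.2)·(-3.2) + (-1.2)·(-1.2) + (2.8)·(2.8) + (-1.2)·(-1.2)) / 4 = 28.8/4 = 7.2
  S = [[2.2, 1.3],
 [1.3, 7.2]].

Step 3 — invert S. det(S) = 2.2·7.2 - (1.3)² = 14.15.
  S^{-1} = (1/det) · [[d, -b], [-b, a]] = [[0.5088, -0.0919],
 [-0.0919, 0.1555]].

Step 4 — quadratic form (x̄ - mu_0)^T · S^{-1} · (x̄ - mu_0):
  S^{-1} · (x̄ - mu_0) = (-1.4134, 0.6996),
  (x̄ - mu_0)^T · [...] = (-2.2)·(-1.4134) + (3.2)·(0.6996) = 5.3484.

Step 5 — scale by n: T² = 5 · 5.3484 = 26.742.

T² ≈ 26.742
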